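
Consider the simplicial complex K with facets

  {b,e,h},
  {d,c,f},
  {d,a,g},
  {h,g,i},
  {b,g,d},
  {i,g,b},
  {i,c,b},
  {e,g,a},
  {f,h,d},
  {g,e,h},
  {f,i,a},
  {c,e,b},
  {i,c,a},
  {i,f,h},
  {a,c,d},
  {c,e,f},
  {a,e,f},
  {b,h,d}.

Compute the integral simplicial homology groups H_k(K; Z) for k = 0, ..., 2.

Order the vertices as a < b < c < d < e < f < g < h < i. Listing each simplex with vertices in this order, K has dimension 2 with simplices:

  0-simplices (9): a, b, c, d, e, f, g, h, i
  1-simplices (27): ac, ad, ae, af, ag, ai, bc, bd, be, bg, bh, bi, cd, ce, cf, ci, df, dg, dh, ef, eg, eh, fh, fi, gh, gi, hi
  2-simplices (18): acd, aci, adg, aef, aeg, afi, bce, bci, bdg, bdh, beh, bgi, cdf, cef, dfh, egh, fhi, ghi

so the chain groups are C_0 ≅ Z^9, C_1 ≅ Z^27, C_2 ≅ Z^18.

∂_1: C_1 → C_0 maps an edge to its endpoints' difference, ∂[p,q] = q − p.
The resulting 9×27 matrix has rank 8, and its Smith normal form has invariant factors (1,1,1,1,1,1,1,1).

∂_2: C_2 → C_1 maps a triangle to the signed sum of its edges. For instance
  ∂cdf = df − cf + cd,
  ∂dfh = fh − dh + df.
The 27×18 boundary matrix has rank 18 and Smith normal form diag(1,1,1,1,1,1,1,1,1,1,1,1,1,1,1,1,1,2).

Computing H_k = (kernel of ∂_k) / (image of ∂_{k+1}):

  H_0: rank C_0 − rank ∂_1 = 9 − 8 = 1, and the invariant factors of ∂_1 are all 1, so H_0 ≅ Z.
  H_1: rank ker ∂_1 − rank ∂_2 = (27 − 8) − 18 = 1, and ∂_2 has invariant factor 2 > 1, so H_1 ≅ Z ⊕ Z/2Z.
  H_2: rank ker ∂_2 − rank ∂_3 = (18 − 18) − 0 = 0, and there is no ∂_3, so H_2 ≅ 0.

H_0 = Z,  H_1 = Z ⊕ Z/2Z,  H_2 = 0.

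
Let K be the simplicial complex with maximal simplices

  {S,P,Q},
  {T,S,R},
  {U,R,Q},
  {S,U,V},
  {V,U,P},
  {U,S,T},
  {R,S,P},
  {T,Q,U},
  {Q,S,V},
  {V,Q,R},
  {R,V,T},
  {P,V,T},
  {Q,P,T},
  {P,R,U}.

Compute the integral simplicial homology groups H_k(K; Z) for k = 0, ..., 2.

K has 7 vertices, 21 edges, 14 triangles.
rank ∂_0 = 0, rank ∂_1 = 6 ⇒ b_0 = 7 − 0 − 6 = 1; all invariant factors of ∂_1 are 1 so no torsion. So H_0 ≅ Z.
rank ∂_1 = 6, rank ∂_2 = 13 ⇒ b_1 = 21 − 6 − 13 = 2; all invariant factors of ∂_2 are 1 so no torsion. So H_1 ≅ Z^2.
rank ∂_2 = 13, rank ∂_3 = 0 ⇒ b_2 = 14 − 13 − 0 = 1. So H_2 ≅ Z.

H_0 ≅ Z,  H_1 ≅ Z^2,  H_2 ≅ Z.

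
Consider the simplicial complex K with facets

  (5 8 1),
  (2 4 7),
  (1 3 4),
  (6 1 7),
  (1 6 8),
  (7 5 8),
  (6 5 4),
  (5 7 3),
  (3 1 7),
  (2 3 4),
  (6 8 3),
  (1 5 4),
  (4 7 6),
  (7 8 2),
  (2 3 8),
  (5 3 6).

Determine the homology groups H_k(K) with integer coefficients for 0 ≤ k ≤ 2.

We work with the vertex ordering 1 < 2 < 3 < 4 < 5 < 6 < 7 < 8. The simplices of K, each written with vertices in increasing order, are:

  0-simplices (8): [1], [2], [3], [4], [5], [6], [7], [8]
  1-simplices (24): (24 of them)
  2-simplices (16): [1,3,4], [1,3,7], [1,4,5], [1,5,8], [1,6,7], [1,6,8], [2,3,4], [2,3,8], [2,4,7], [2,7,8], [3,5,6], [3,5,7], [3,6,8], [4,5,6], [4,6,7], [5,7,8]

so the chain groups are C_0 ≅ Z^8, C_1 ≅ Z^24, C_2 ≅ Z^16.

The boundary map ∂_1: C_1 → C_0 maps an edge to its endpoints' difference, ∂[p,q] = q − p.
The 8×24 boundary matrix has rank 7 and Smith normal form diag(1,1,1,1,1,1,1).

Boundary ∂_2: C_2 → C_1 sends each 2-simplex [p,q,r] to [q,r] − [p,r] + [p,q]. For instance
  ∂[1,5,8] = [5,8] − [1,8] + [1,5],
  ∂[4,6,7] = [6,7] − [4,7] + [4,6].
This gives a 24×16 integer matrix of rank 15; reducing to Smith normal form yields diagonal entries (1,1,1,1,1,1,1,1,1,1,1,1,1,1,1).

Reading off H_k = ker ∂_k / im ∂_{k+1}:

  H_0: rank C_0 − rank ∂_1 = 8 − 7 = 1, and the invariant factors of ∂_1 are all 1, so H_0 ≅ Z.
  H_1: rank ker ∂_1 − rank ∂_2 = (24 − 7) − 15 = 2, and the invariant factors of ∂_2 are all 1, so H_1 ≅ Z^2.
  H_2: rank ker ∂_2 − rank ∂_3 = (16 − 15) − 0 = 1, and there is no ∂_3, so H_2 ≅ Z.

H_0 ≅ Z,  H_1 ≅ Z^2,  H_2 ≅ Z.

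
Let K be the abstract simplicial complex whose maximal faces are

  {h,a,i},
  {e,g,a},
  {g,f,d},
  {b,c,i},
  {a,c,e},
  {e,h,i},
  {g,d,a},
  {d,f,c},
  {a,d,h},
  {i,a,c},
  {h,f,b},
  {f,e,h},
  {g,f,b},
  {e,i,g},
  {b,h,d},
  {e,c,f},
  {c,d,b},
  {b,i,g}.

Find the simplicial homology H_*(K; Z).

Take the total order a < b < c < d < e < f < g < h < i on the vertex set. Then K (dimension 2) consists of the simplices:

  0-simplices (9): a, b, c, d, e, f, g, h, i
  1-simplices (27): ac, ad, ae, ag, ah, ai, bc, bd, bf, bg, bh, bi, cd, ce, cf, ci, df, dg, dh, ef, eg, eh, ei, fg, fh, gi, hi
  2-simplices (18): ace, aci, adg, adh, aeg, ahi, bcd, bci, bdh, bfg, bfh, bgi, cdf, cef, dfg, efh, egi, ehi

giving chain groups C_0 ≅ Z^9, C_1 ≅ Z^27, C_2 ≅ Z^18.

Boundary ∂_1: C_1 → C_0 maps an edge to its endpoints' difference, ∂[p,q] = q − p. For instance
  ∂ai = i − a.
As a 9×27 matrix over Z this has rank 8, with invariant factors (1,1,1,1,1,1,1,1).

The boundary map ∂_2: C_2 → C_1 acts by ∂[p,q,r] = [q,r] − [p,r] + [p,q]. For instance
  ∂bdh = dh − bh + bd,
  ∂ahi = hi − ai + ah.
This gives a 27×18 integer matrix of rank 18; reducing to Smith normal form yields diagonal entries (1,1,1,1,1,1,1,1,1,1,1,1,1,1,1,1,1,2).

Reading off H_k = ker ∂_k / im ∂_{k+1}:

  H_0: rank C_0 − rank ∂_1 = 9 − 8 = 1, and the invariant factors of ∂_1 are all 1, so H_0 = Z.
  H_1: rank ker ∂_1 − rank ∂_2 = (27 − 8) − 18 = 1, and ∂_2 has invariant factor 2 > 1, so H_1 = Z ⊕ Z/2Z.
  H_2: rank ker ∂_2 − rank ∂_3 = (18 − 18) − 0 = 0, and there is no ∂_3, so H_2 = 0.

H_0 = Z,  H_1 = Z ⊕ Z/2Z,  H_2 = 0.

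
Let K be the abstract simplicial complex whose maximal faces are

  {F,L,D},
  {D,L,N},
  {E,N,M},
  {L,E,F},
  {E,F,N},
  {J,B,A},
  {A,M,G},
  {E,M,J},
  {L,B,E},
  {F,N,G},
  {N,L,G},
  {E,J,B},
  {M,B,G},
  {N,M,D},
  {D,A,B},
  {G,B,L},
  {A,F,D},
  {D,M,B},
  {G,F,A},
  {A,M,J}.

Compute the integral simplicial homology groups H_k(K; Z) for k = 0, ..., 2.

H_0 ≅ Z,  H_1 ≅ Z ⊕ Z_2,  H_2 = 0.

Fix the vertex order A < B < D < E < F < G < J < L < M < N and write every simplex with vertices in increasing order. Then dim K = 2 and the simplices of K are:

  0-simplices (10): A, B, D, E, F, G, J, L, M, N
  1-simplices (30): AB, AD, AF, AG, AJ, AM, BD, BE, BG, BJ, BL, BM, DF, DL, DM, DN, EF, EJ, EL, EM, EN, FG, FL, FN, GL, GM, GN, JM, LN, MN
  2-simplices (20): ABD, ABJ, ADF, AFG, AGM, AJM, BDM, BEJ, BEL, BGL, BGM, DFL, DLN, DMN, EFL, EFN, EJM, EMN, FGN, GLN

Hence C_0 ≅ Z^10, C_1 ≅ Z^30, C_2 ≅ Z^20.

The boundary map ∂_1: C_1 → C_0 sends each edge [p,q] (with p < q) to q − p. For instance
  ∂EJ = J − E.
The 10×30 boundary matrix has rank 9 and Smith normal form diag(1,1,1,1,1,1,1,1,1).

∂_2: C_2 → C_1 acts by ∂[p,q,r] = [q,r] − [p,r] + [p,q]. For instance
  ∂EJM = JM − EM + EJ,
  ∂DMN = MN − DN + DM.
The resulting 30×20 matrix has rank 20, and its Smith normal form has invariant factors (1,1,1,1,1,1,1,1,1,1,1,1,1,1,1,1,1,1,1,2).

Reading off H_k = ker ∂_k / im ∂_{k+1}:

  H_0: rank C_0 − rank ∂_1 = 10 − 9 = 1, and the invariant factors of ∂_1 are all 1, so H_0 = Z.
  H_1: rank ker ∂_1 − rank ∂_2 = (30 − 9) − 20 = 1, and ∂_2 has invariant factor 2 > 1, so H_1 = Z ⊕ Z_2.
  H_2: rank ker ∂_2 − rank ∂_3 = (20 − 20) − 0 = 0, and there is no ∂_3, so H_2 = 0.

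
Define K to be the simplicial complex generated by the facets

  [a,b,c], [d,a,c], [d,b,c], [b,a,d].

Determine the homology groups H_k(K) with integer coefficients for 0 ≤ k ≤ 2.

H_0 ≅ Z,  H_1 = 0,  H_2 ≅ Z.

Take the total order a < b < c < d on the vertex set. Then K (dimension 2) consists of the simplices:

  0-simplices (4): a, b, c, d
  1-simplices (6): ab, ac, ad, bc, bd, cd
  2-simplices (4): abc, abd, acd, bcd

giving chain groups C_0 ≅ Z^4, C_1 ≅ Z^6, C_2 ≅ Z^4.

Boundary ∂_1: C_1 → C_0 is given by ∂[p,q] = [q] − [p]. For instance
  ∂ab = b − a.
The resulting 4×6 matrix has rank 3, and its Smith normal form has invariant factors (1,1,1).

Boundary ∂_2: C_2 → C_1 sends each 2-simplex [p,q,r] to [q,r] − [p,r] + [p,q]. For instance
  ∂acd = cd − ad + ac,
  ∂abc = bc − ac + ab.
As a 6×4 matrix over Z this has rank 3, with invariant factors (1,1,1).

Now H_k = ker ∂_k / im ∂_{k+1}, so:

  H_0: rank C_0 − rank ∂_1 = 4 − 3 = 1, and the invariant factors of ∂_1 are all 1, so H_0 = Z.
  H_1: rank ker ∂_1 − rank ∂_2 = (6 − 3) − 3 = 0, and the invariant factors of ∂_2 are all 1, so H_1 = 0.
  H_2: rank ker ∂_2 − rank ∂_3 = (4 − 3) − 0 = 1, and there is no ∂_3, so H_2 = Z.

(K is a triangulation of the 2-sphere S^2.)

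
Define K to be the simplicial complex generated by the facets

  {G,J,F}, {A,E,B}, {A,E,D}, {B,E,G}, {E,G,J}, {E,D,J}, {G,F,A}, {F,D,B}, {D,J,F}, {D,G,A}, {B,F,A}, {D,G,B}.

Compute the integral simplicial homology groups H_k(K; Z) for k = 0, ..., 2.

We work with the vertex ordering A < B < D < E < F < G < J. The simplices of K, each written with vertices in increasing order, are:

  0-simplices (7): A, B, D, E, F, G, J
  1-simplices (18): AB, AD, AE, AF, AG, BD, BE, BF, BG, DE, DF, DG, DJ, EG, EJ, FG, FJ, GJ
  2-simplices (12): ABE, ABF, ADE, ADG, AFG, BDF, BDG, BEG, DEJ, DFJ, EGJ, FGJ

so the chain groups are C_0 ≅ Z^7, C_1 ≅ Z^18, C_2 ≅ Z^12.

The boundary map ∂_1: C_1 → C_0 maps an edge to its endpoints' difference, ∂[p,q] = q − p.
The resulting 7×18 matrix has rank 6, and its Smith normal form has invariant factors (1,1,1,1,1,1).

∂_2: C_2 → C_1 maps a triangle to the signed sum of its edges. For instance
  ∂ABF = BF − AF + AB,
  ∂ADE = DE − AE + AD.
The 18×12 boundary matrix has rank 12 and Smith normal form diag(1,1,1,1,1,1,1,1,1,1,1,2).

Reading off H_k = ker ∂_k / im ∂_{k+1}:

  H_0: rank C_0 − rank ∂_1 = 7 − 6 = 1, and the invariant factors of ∂_1 are all 1, so H_0 ≅ Z.
  H_1: rank ker ∂_1 − rank ∂_2 = (18 − 6) − 12 = 0, and ∂_2 has invariant factor 2 > 1, so H_1 ≅ Z/2.
  H_2: rank ker ∂_2 − rank ∂_3 = (12 − 12) − 0 = 0, and there is no ∂_3, so H_2 ≅ 0.

H_0 = Z,  H_1 = Z/2,  H_2 = 0.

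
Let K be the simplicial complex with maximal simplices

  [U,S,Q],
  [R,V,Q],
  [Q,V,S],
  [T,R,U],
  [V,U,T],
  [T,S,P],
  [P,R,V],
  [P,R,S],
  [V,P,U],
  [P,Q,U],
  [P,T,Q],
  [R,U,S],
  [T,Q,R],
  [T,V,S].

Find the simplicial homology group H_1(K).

H_1 ≅ Z^2.

Fix the vertex order P < Q < R < S < T < U < V and write every simplex with vertices in increasing order. Then dim K = 2 and the simplices of K are:

  0-simplices (7): P, Q, R, S, T, U, V
  1-simplices (21): PQ, PR, PS, PT, PU, PV, QR, QS, QT, QU, QV, RS, RT, RU, RV, ST, SU, SV, TU, TV, UV
  2-simplices (14): PQT, PQU, PRS, PRV, PST, PUV, QRT, QRV, QSU, QSV, RSU, RTU, STV, TUV

Hence C_0 ≅ Z^7, C_1 ≅ Z^21, C_2 ≅ Z^14.

The boundary map ∂_1: C_1 → C_0 maps an edge to its endpoints' difference, ∂[p,q] = q − p. For instance
  ∂PV = V − P.
The 7×21 boundary matrix has rank 6 and Smith normal form diag(1,1,1,1,1,1).

Boundary ∂_2: C_2 → C_1 sends each 2-simplex [p,q,r] to [q,r] − [p,r] + [p,q]. For instance
  ∂PUV = UV − PV + PU,
  ∂STV = TV − SV + ST.
The 21×14 boundary matrix has rank 13 and Smith normal form diag(1,1,1,1,1,1,1,1,1,1,1,1,1).

Computing H_k = (kernel of ∂_k) / (image of ∂_{k+1}):

  H_1: rank ker ∂_1 − rank ∂_2 = (21 − 6) − 13 = 2, and the invariant factors of ∂_2 are all 1, so H_1 ≅ Z^2.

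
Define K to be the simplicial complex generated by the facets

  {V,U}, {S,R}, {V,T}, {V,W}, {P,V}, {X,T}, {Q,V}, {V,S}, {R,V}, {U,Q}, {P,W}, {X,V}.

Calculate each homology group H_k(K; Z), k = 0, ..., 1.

H_0 ≅ Z,  H_1 ≅ Z^4.

We work with the vertex ordering P < Q < R < S < T < U < V < W < X. The simplices of K, each written with vertices in increasing order, are:

  0-simplices (9): P, Q, R, S, T, U, V, W, X
  1-simplices (12): PV, PW, QU, QV, RS, RV, SV, TV, TX, UV, VW, VX

so the chain groups are C_0 ≅ Z^9, C_1 ≅ Z^12.

∂_1: C_1 → C_0 is given by ∂[p,q] = [q] − [p].
The 9×12 boundary matrix has rank 8 and Smith normal form diag(1,1,1,1,1,1,1,1).

Now H_k = ker ∂_k / im ∂_{k+1}, so:

  H_0: rank C_0 − rank ∂_1 = 9 − 8 = 1, and the invariant factors of ∂_1 are all 1, so H_0 ≅ Z.
  H_1: rank ker ∂_1 − rank ∂_2 = (12 − 8) − 0 = 4, and there is no ∂_2, so H_1 ≅ Z^4.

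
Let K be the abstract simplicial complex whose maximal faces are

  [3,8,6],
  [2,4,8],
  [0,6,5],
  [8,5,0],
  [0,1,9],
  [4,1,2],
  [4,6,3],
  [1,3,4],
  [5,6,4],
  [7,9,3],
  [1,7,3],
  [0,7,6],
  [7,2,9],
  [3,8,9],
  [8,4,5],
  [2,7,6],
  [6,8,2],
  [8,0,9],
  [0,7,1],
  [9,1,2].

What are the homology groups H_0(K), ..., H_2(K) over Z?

H_0 = Z,  H_1 = Z ⊕ Z_2,  H_2 = 0.

K has 10 vertices, 30 edges, 20 triangles.
rank ∂_0 = 0, rank ∂_1 = 9 ⇒ b_0 = 10 − 0 − 9 = 1; all invariant factors of ∂_1 are 1 so no torsion. So H_0 ≅ Z.
rank ∂_1 = 9, rank ∂_2 = 20 ⇒ b_1 = 30 − 9 − 20 = 1; ∂_2 has invariant factor(s) [2] giving torsion. So H_1 ≅ Z ⊕ Z_2.
rank ∂_2 = 20, rank ∂_3 = 0 ⇒ b_2 = 20 − 20 − 0 = 0. So H_2 ≅ 0.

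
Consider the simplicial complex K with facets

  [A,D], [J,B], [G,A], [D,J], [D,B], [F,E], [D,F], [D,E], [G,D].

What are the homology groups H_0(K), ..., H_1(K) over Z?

Order the vertices as A < B < D < E < F < G < J. Listing each simplex with vertices in this order, K has dimension 1 with simplices:

  0-simplices (7): A, B, D, E, F, G, J
  1-simplices (9): AD, AG, BD, BJ, DE, DF, DG, DJ, EF

Hence C_0 ≅ Z^7, C_1 ≅ Z^9.

The boundary map ∂_1: C_1 → C_0 is given by ∂[p,q] = [q] − [p]. For instance
  ∂DE = E − D.
The 7×9 boundary matrix has rank 6 and Smith normal form diag(1,1,1,1,1,1).

Reading off H_k = ker ∂_k / im ∂_{k+1}:

  H_0: rank C_0 − rank ∂_1 = 7 − 6 = 1, and the invariant factors of ∂_1 are all 1, so H_0 = Z.
  H_1: rank ker ∂_1 − rank ∂_2 = (9 − 6) − 0 = 3, and there is no ∂_2, so H_1 = Z^3.

As a check, the Euler characteristic is 7 − 9 = -2, which agrees with 1 − 3 = -2.

H_0 = Z,  H_1 = Z^3.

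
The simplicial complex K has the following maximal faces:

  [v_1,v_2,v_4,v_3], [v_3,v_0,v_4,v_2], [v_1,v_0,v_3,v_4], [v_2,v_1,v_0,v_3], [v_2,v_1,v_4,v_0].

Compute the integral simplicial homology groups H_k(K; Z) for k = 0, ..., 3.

H_0 ≅ Z,  H_1 = 0,  H_2 = 0,  H_3 ≅ Z.

Fix the vertex order v_0 < v_1 < v_2 < v_3 < v_4 and write every simplex with vertices in increasing order. Then dim K = 3 and the simplices of K are:

  0-simplices (5): [v_0], [v_1], [v_2], [v_3], [v_4]
  1-simplices (10): [v_0,v_1], [v_0,v_2], [v_0,v_3], [v_0,v_4], [v_1,v_2], [v_1,v_3], [v_1,v_4], [v_2,v_3], [v_2,v_4], [v_3,v_4]
  2-simplices (10): [v_0,v_1,v_2], [v_0,v_1,v_3], [v_0,v_1,v_4], [v_0,v_2,v_3], [v_0,v_2,v_4], [v_0,v_3,v_4], [v_1,v_2,v_3], [v_1,v_2,v_4], [v_1,v_3,v_4], [v_2,v_3,v_4]
  3-simplices (5): [v_0,v_1,v_2,v_3], [v_0,v_1,v_2,v_4], [v_0,v_1,v_3,v_4], [v_0,v_2,v_3,v_4], [v_1,v_2,v_3,v_4]

Hence C_0 ≅ Z^5, C_1 ≅ Z^10, C_2 ≅ Z^10, C_3 ≅ Z^5.

∂_1: C_1 → C_0 maps an edge to its endpoints' difference, ∂[p,q] = q − p.
The 5×10 boundary matrix has rank 4 and Smith normal form diag(1,1,1,1).

Boundary ∂_2: C_2 → C_1 sends each 2-simplex [p,q,r] to [q,r] − [p,r] + [p,q]. For instance
  ∂[v_0,v_1,v_3] = [v_1,v_3] − [v_0,v_3] + [v_0,v_1],
  ∂[v_1,v_3,v_4] = [v_3,v_4] − [v_1,v_4] + [v_1,v_3].
As a 10×10 matrix over Z this has rank 6, with invariant factors (1,1,1,1,1,1).

Boundary ∂_3: C_3 → C_2 sends each 3-simplex σ to the alternating sum Σ_i (−1)^i (σ with its i-th vertex removed). For instance
  ∂[v_0,v_2,v_3,v_4] = [v_2,v_3,v_4] − [v_0,v_3,v_4] + [v_0,v_2,v_4] − [v_0,v_2,v_3],
  ∂[v_0,v_1,v_3,v_4] = [v_1,v_3,v_4] − [v_0,v_3,v_4] + [v_0,v_1,v_4] − [v_0,v_1,v_3].
As a 10×5 matrix over Z this has rank 4, with invariant factors (1,1,1,1).

From H_k ≅ ker(∂_k) / im(∂_{k+1}) we obtain:

  H_0: rank C_0 − rank ∂_1 = 5 − 4 = 1, and the invariant factors of ∂_1 are all 1, so H_0 = Z.
  H_1: rank ker ∂_1 − rank ∂_2 = (10 − 4) − 6 = 0, and the invariant factors of ∂_2 are all 1, so H_1 = 0.
  H_2: rank ker ∂_2 − rank ∂_3 = (10 − 6) − 4 = 0, and the invariant factors of ∂_3 are all 1, so H_2 = 0.
  H_3: rank ker ∂_3 − rank ∂_4 = (5 − 4) − 0 = 1, and there is no ∂_4, so H_3 = Z.

As a check, the Euler characteristic is 5 − 10 + 10 − 5 = 0, which agrees with 1 − 0 + 0 − 1 = 0.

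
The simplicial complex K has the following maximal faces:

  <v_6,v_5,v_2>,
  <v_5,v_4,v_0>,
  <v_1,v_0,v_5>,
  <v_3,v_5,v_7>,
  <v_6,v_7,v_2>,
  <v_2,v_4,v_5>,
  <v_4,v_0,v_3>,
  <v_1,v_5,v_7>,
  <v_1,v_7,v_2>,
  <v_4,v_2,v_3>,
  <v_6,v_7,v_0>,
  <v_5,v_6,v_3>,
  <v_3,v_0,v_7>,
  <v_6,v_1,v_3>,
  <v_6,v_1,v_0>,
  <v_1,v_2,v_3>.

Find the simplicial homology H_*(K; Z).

K has 8 vertices, 24 edges, 16 triangles.
rank ∂_0 = 0, rank ∂_1 = 7 ⇒ b_0 = 8 − 0 − 7 = 1; all invariant factors of ∂_1 are 1 so no torsion. So H_0 ≅ Z.
rank ∂_1 = 7, rank ∂_2 = 15 ⇒ b_1 = 24 − 7 − 15 = 2; all invariant factors of ∂_2 are 1 so no torsion. So H_1 ≅ Z^2.
rank ∂_2 = 15, rank ∂_3 = 0 ⇒ b_2 = 16 − 15 − 0 = 1. So H_2 ≅ Z.

H_0 = Z,  H_1 = Z^2,  H_2 = Z.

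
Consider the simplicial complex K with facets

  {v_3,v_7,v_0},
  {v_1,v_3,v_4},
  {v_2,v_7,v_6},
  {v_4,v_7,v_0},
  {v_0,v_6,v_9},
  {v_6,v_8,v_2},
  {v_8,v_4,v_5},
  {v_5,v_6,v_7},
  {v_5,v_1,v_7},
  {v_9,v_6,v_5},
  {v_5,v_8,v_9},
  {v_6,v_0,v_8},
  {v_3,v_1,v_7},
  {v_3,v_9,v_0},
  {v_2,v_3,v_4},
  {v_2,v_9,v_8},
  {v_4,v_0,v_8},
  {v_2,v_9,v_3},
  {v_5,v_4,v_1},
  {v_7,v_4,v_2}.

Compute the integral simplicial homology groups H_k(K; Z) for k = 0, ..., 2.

H_0 ≅ Z,  H_1 ≅ Z ⊕ Z_2,  H_2 = 0.

Fix the vertex order v_0 < v_1 < v_2 < v_3 < v_4 < v_5 < v_6 < v_7 < v_8 < v_9 and write every simplex with vertices in increasing order. Then dim K = 2 and the simplices of K are:

  0-simplices (10): [v_0], [v_1], [v_2], [v_3], [v_4], [v_5], [v_6], [v_7], [v_8], [v_9]
  1-simplices (30): (30 of them)
  2-simplices (20): (20 of them)

Hence C_0 ≅ Z^10, C_1 ≅ Z^30, C_2 ≅ Z^20.

The boundary map ∂_1: C_1 → C_0 is given by ∂[p,q] = [q] − [p]. For instance
  ∂[v_8,v_9] = [v_9] − [v_8].
As a 10×30 matrix over Z this has rank 9, with invariant factors (1,1,1,1,1,1,1,1,1).

∂_2: C_2 → C_1 acts by ∂[p,q,r] = [q,r] − [p,r] + [p,q]. For instance
  ∂[v_1,v_5,v_7] = [v_5,v_7] − [v_1,v_7] + [v_1,v_5],
  ∂[v_4,v_5,v_8] = [v_5,v_8] − [v_4,v_8] + [v_4,v_5].
As a 30×20 matrix over Z this has rank 20, with invariant factors (1,1,1,1,1,1,1,1,1,1,1,1,1,1,1,1,1,1,1,2).

Computing H_k = (kernel of ∂_k) / (image of ∂_{k+1}):

  H_0: rank C_0 − rank ∂_1 = 10 − 9 = 1, and the invariant factors of ∂_1 are all 1, so H_0 ≅ Z.
  H_1: rank ker ∂_1 − rank ∂_2 = (30 − 9) − 20 = 1, and ∂_2 has invariant factor 2 > 1, so H_1 ≅ Z ⊕ Z_2.
  H_2: rank ker ∂_2 − rank ∂_3 = (20 − 20) − 0 = 0, and there is no ∂_3, so H_2 ≅ 0.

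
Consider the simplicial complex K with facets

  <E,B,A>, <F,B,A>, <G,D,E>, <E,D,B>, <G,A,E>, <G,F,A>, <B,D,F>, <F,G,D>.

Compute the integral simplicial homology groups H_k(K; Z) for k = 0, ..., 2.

H_0 ≅ Z,  H_1 = 0,  H_2 ≅ Z.

Fix the vertex order A < B < D < E < F < G and write every simplex with vertices in increasing order. Then dim K = 2 and the simplices of K are:

  0-simplices (6): A, B, D, E, F, G
  1-simplices (12): AB, AE, AF, AG, BD, BE, BF, DE, DF, DG, EG, FG
  2-simplices (8): ABE, ABF, AEG, AFG, BDE, BDF, DEG, DFG

giving chain groups C_0 ≅ Z^6, C_1 ≅ Z^12, C_2 ≅ Z^8.

Boundary ∂_1: C_1 → C_0 maps an edge to its endpoints' difference, ∂[p,q] = q − p.
The resulting 6×12 matrix has rank 5, and its Smith normal form has invariant factors (1,1,1,1,1).

Boundary ∂_2: C_2 → C_1 acts by ∂[p,q,r] = [q,r] − [p,r] + [p,q]. For instance
  ∂BDF = DF − BF + BD,
  ∂AFG = FG − AG + AF.
This gives a 12×8 integer matrix of rank 7; reducing to Smith normal form yields diagonal entries (1,1,1,1,1,1,1).

From H_k ≅ ker(∂_k) / im(∂_{k+1}) we obtain:

  H_0: rank C_0 − rank ∂_1 = 6 − 5 = 1, and the invariant factors of ∂_1 are all 1, so H_0 = Z.
  H_1: rank ker ∂_1 − rank ∂_2 = (12 − 5) − 7 = 0, and the invariant factors of ∂_2 are all 1, so H_1 = 0.
  H_2: rank ker ∂_2 − rank ∂_3 = (8 − 7) − 0 = 1, and there is no ∂_3, so H_2 = Z.

As a check, the Euler characteristic is 6 − 12 + 8 = 2, which agrees with 1 − 0 + 1 = 2.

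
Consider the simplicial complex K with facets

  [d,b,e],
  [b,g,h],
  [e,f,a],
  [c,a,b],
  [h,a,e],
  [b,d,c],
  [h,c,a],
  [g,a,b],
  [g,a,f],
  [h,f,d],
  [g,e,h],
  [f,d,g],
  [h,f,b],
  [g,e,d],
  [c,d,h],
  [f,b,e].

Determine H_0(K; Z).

H_0 = Z.

Take the total order a < b < c < d < e < f < g < h on the vertex set. Then K (dimension 2) consists of the simplices:

  0-simplices (8): a, b, c, d, e, f, g, h
  1-simplices (24): ab, ac, ae, af, ag, ah, bc, bd, be, bf, bg, bh, cd, ch, de, df, dg, dh, ef, eg, eh, fg, fh, gh
  2-simplices (16): abc, abg, ach, aef, aeh, afg, bcd, bde, bef, bfh, bgh, cdh, deg, dfg, dfh, egh

giving chain groups C_0 ≅ Z^8, C_1 ≅ Z^24, C_2 ≅ Z^16.

Boundary ∂_1: C_1 → C_0 sends each edge [p,q] (with p < q) to q − p.
The resulting 8×24 matrix has rank 7, and its Smith normal form has invariant factors (1,1,1,1,1,1,1).

The boundary map ∂_2: C_2 → C_1 sends each 2-simplex [p,q,r] to [q,r] − [p,r] + [p,q]. For instance
  ∂deg = eg − dg + de,
  ∂bgh = gh − bh + bg.
As a 24×16 matrix over Z this has rank 15, with invariant factors (1,1,1,1,1,1,1,1,1,1,1,1,1,1,1).

Now H_k = ker ∂_k / im ∂_{k+1}, so:

  H_0: rank C_0 − rank ∂_1 = 8 − 7 = 1, and the invariant factors of ∂_1 are all 1, so H_0 = Z.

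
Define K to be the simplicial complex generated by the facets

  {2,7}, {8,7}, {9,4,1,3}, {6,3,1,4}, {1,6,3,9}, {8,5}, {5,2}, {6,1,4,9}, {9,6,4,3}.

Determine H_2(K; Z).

Fix the vertex order 1 < 2 < 3 < 4 < 5 < 6 < 7 < 8 < 9 and write every simplex with vertices in increasing order. Then dim K = 3 and the simplices of K are:

  0-simplices (9): [1], [2], [3], [4], [5], [6], [7], [8], [9]
  1-simplices (14): [1,3], [1,4], [1,6], [1,9], [2,5], [2,7], [3,4], [3,6], [3,9], [4,6], [4,9], [5,8], [6,9], [7,8]
  2-simplices (10): [1,3,4], [1,3,6], [1,3,9], [1,4,6], [1,4,9], [1,6,9], [3,4,6], [3,4,9], [3,6,9], [4,6,9]
  3-simplices (5): [1,3,4,6], [1,3,4,9], [1,3,6,9], [1,4,6,9], [3,4,6,9]

so the chain groups are C_0 ≅ Z^9, C_1 ≅ Z^14, C_2 ≅ Z^10, C_3 ≅ Z^5.

The boundary map ∂_1: C_1 → C_0 is given by ∂[p,q] = [q] − [p].
This gives a 9×14 integer matrix of rank 7; reducing to Smith normal form yields diagonal entries (1,1,1,1,1,1,1).

Boundary ∂_2: C_2 → C_1 maps a triangle to the signed sum of its edges. For instance
  ∂[1,3,4] = [3,4] − [1,4] + [1,3],
  ∂[1,4,9] = [4,9] − [1,9] + [1,4].
The 14×10 boundary matrix has rank 6 and Smith normal form diag(1,1,1,1,1,1).

Boundary ∂_3: C_3 → C_2 sends each 3-simplex σ to the alternating sum Σ_i (−1)^i (σ with its i-th vertex removed). For instance
  ∂[3,4,6,9] = [4,6,9] − [3,6,9] + [3,4,9] − [3,4,6],
  ∂[1,3,6,9] = [3,6,9] − [1,6,9] + [1,3,9] − [1,3,6].
The 10×5 boundary matrix has rank 4 and Smith normal form diag(1,1,1,1).

Computing H_k = (kernel of ∂_k) / (image of ∂_{k+1}):

  H_2: rank ker ∂_2 − rank ∂_3 = (10 − 6) − 4 = 0, and the invariant factors of ∂_3 are all 1, so H_2 = 0.

H_2 = 0.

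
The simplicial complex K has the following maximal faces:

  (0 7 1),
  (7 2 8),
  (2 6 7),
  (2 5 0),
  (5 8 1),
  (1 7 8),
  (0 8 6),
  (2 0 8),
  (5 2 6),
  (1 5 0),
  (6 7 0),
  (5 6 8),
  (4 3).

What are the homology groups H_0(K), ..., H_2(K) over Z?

We work with the vertex ordering 0 < 1 < 2 < 3 < 4 < 5 < 6 < 7 < 8. The simplices of K, each written with vertices in increasing order, are:

  0-simplices (9): [0], [1], [2], [3], [4], [5], [6], [7], [8]
  1-simplices (19): [0,1], [0,2], [0,5], [0,6], [0,7], [0,8], [1,5], [1,7], [1,8], [2,5], [2,6], [2,7], [2,8], [3,4], [5,6], [5,8], [6,7], [6,8], [7,8]
  2-simplices (12): [0,1,5], [0,1,7], [0,2,5], [0,2,8], [0,6,7], [0,6,8], [1,5,8], [1,7,8], [2,5,6], [2,6,7], [2,7,8], [5,6,8]

giving chain groups C_0 ≅ Z^9, C_1 ≅ Z^19, C_2 ≅ Z^12.

∂_1: C_1 → C_0 is given by ∂[p,q] = [q] − [p]. For instance
  ∂[6,7] = [7] − [6].
The 9×19 boundary matrix has rank 7 and Smith normal form diag(1,1,1,1,1,1,1).

Boundary ∂_2: C_2 → C_1 sends each 2-simplex [p,q,r] to [q,r] − [p,r] + [p,q]. For instance
  ∂[5,6,8] = [6,8] − [5,8] + [5,6],
  ∂[0,6,7] = [6,7] − [0,7] + [0,6].
The resulting 19×12 matrix has rank 12, and its Smith normal form has invariant factors (1,1,1,1,1,1,1,1,1,1,1,2).

Now H_k = ker ∂_k / im ∂_{k+1}, so:

  H_0: rank C_0 − rank ∂_1 = 9 − 7 = 2, and the invariant factors of ∂_1 are all 1, so H_0 ≅ Z^2.
  H_1: rank ker ∂_1 − rank ∂_2 = (19 − 7) − 12 = 0, and ∂_2 has invariant factor 2 > 1, so H_1 ≅ Z_2.
  H_2: rank ker ∂_2 − rank ∂_3 = (12 − 12) − 0 = 0, and there is no ∂_3, so H_2 ≅ 0.

H_0 ≅ Z^2,  H_1 ≅ Z_2,  H_2 = 0.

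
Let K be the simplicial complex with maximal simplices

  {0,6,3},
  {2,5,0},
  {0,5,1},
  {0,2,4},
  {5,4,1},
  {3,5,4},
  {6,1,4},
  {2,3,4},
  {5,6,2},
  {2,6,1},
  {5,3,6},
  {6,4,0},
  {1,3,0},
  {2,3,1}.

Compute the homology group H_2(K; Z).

K has 7 vertices, 21 edges, 14 triangles.
rank ∂_2 = 13, rank ∂_3 = 0 ⇒ b_2 = 14 − 13 − 0 = 1. So H_2 = Z.

H_2 = Z.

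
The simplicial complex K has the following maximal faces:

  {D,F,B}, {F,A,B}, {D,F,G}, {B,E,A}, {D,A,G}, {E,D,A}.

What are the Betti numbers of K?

Fix the vertex order A < B < D < E < F < G and write every simplex with vertices in increasing order. Then dim K = 2 and the simplices of K are:

  0-simplices (6): A, B, D, E, F, G
  1-simplices (12): AB, AD, AE, AF, AG, BD, BE, BF, DE, DF, DG, FG
  2-simplices (6): ABE, ABF, ADE, ADG, BDF, DFG

Hence C_0 ≅ Z^6, C_1 ≅ Z^12, C_2 ≅ Z^6.

∂_1: C_1 → C_0 maps an edge to its endpoints' difference, ∂[p,q] = q − p.
This gives a 6×12 integer matrix of rank 5; reducing to Smith normal form yields diagonal entries (1,1,1,1,1).

Boundary ∂_2: C_2 → C_1 maps a triangle to the signed sum of its edges. For instance
  ∂ABE = BE − AE + AB,
  ∂ABF = BF − AF + AB.
As a 12×6 matrix over Z this has rank 6, with invariant factors (1,1,1,1,1,1).

Reading off H_k = ker ∂_k / im ∂_{k+1}:

  H_0: rank C_0 − rank ∂_1 = 6 − 5 = 1, and the invariant factors of ∂_1 are all 1, so H_0 = Z.
  H_1: rank ker ∂_1 − rank ∂_2 = (12 − 5) − 6 = 1, and the invariant factors of ∂_2 are all 1, so H_1 = Z.
  H_2: rank ker ∂_2 − rank ∂_3 = (6 − 6) − 0 = 0, and there is no ∂_3, so H_2 = 0.

Hence the Betti numbers are b_0 = 1, b_1 = 1, b_2 = 0.

b_0 = 1, b_1 = 1, b_2 = 0.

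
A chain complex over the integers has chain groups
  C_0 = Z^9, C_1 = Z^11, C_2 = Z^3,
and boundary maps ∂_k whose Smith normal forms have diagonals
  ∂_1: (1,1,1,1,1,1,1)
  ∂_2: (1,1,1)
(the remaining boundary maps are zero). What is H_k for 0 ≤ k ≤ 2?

H_0: b_0 = 9 − 0 − 7 = 2; torsion from ∂_1 factors > 1: none. So H_0 = Z^2.
H_1: b_1 = 11 − 7 − 3 = 1; torsion from ∂_2 factors > 1: none. So H_1 = Z.
H_2: b_2 = 3 − 3 − 0 = 0; torsion from ∂_3 factors > 1: none. So H_2 = 0.

H_0 = Z^2,  H_1 = Z,  H_2 = 0.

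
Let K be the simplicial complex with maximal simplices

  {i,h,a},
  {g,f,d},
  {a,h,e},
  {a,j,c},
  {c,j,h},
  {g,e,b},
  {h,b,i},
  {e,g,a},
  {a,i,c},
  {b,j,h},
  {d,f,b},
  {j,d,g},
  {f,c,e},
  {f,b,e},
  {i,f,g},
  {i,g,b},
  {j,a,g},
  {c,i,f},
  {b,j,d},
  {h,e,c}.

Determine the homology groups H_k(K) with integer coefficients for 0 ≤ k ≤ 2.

Take the total order a < b < c < d < e < f < g < h < i < j on the vertex set. Then K (dimension 2) consists of the simplices:

  0-simplices (10): a, b, c, d, e, f, g, h, i, j
  1-simplices (30): ac, ae, ag, ah, ai, aj, bd, be, bf, bg, bh, bi, bj, ce, cf, ch, ci, cj, df, dg, dj, ef, eg, eh, fg, fi, gi, gj, hi, hj
  2-simplices (20): aci, acj, aeg, aeh, agj, ahi, bdf, bdj, bef, beg, bgi, bhi, bhj, cef, ceh, cfi, chj, dfg, dgj, fgi

giving chain groups C_0 ≅ Z^10, C_1 ≅ Z^30, C_2 ≅ Z^20.

Boundary ∂_1: C_1 → C_0 sends each edge [p,q] (with p < q) to q − p. For instance
  ∂cf = f − c.
The 10×30 boundary matrix has rank 9 and Smith normal form diag(1,1,1,1,1,1,1,1,1).

The boundary map ∂_2: C_2 → C_1 acts by ∂[p,q,r] = [q,r] − [p,r] + [p,q]. For instance
  ∂ahi = hi − ai + ah,
  ∂ceh = eh − ch + ce.
As a 30×20 matrix over Z this has rank 20, with invariant factors (1,1,1,1,1,1,1,1,1,1,1,1,1,1,1,1,1,1,1,2).

Computing H_k = (kernel of ∂_k) / (image of ∂_{k+1}):

  H_0: rank C_0 − rank ∂_1 = 10 − 9 = 1, and the invariant factors of ∂_1 are all 1, so H_0 = Z.
  H_1: rank ker ∂_1 − rank ∂_2 = (30 − 9) − 20 = 1, and ∂_2 has invariant factor 2 > 1, so H_1 = Z ⊕ Z/2.
  H_2: rank ker ∂_2 − rank ∂_3 = (20 − 20) − 0 = 0, and there is no ∂_3, so H_2 = 0.

As a check, the Euler characteristic is 10 − 30 + 20 = 0, which agrees with 1 − 1 + 0 = 0.

H_0 = Z,  H_1 = Z ⊕ Z/2,  H_2 = 0.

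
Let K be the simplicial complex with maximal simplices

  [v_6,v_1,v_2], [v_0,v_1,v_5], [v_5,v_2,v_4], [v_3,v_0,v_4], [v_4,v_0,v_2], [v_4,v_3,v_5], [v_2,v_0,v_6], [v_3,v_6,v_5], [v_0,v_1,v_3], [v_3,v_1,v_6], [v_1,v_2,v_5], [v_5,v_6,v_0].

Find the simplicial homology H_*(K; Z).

Fix the vertex order v_0 < v_1 < v_2 < v_3 < v_4 < v_5 < v_6 and write every simplex with vertices in increasing order. Then dim K = 2 and the simplices of K are:

  0-simplices (7): [v_0], [v_1], [v_2], [v_3], [v_4], [v_5], [v_6]
  1-simplices (18): (18 of them)
  2-simplices (12): (12 of them)

Hence C_0 ≅ Z^7, C_1 ≅ Z^18, C_2 ≅ Z^12.

Boundary ∂_1: C_1 → C_0 sends each edge [p,q] (with p < q) to q − p. For instance
  ∂[v_3,v_5] = [v_5] − [v_3].
This gives a 7×18 integer matrix of rank 6; reducing to Smith normal form yields diagonal entries (1,1,1,1,1,1).

∂_2: C_2 → C_1 sends each 2-simplex [p,q,r] to [q,r] − [p,r] + [p,q]. For instance
  ∂[v_0,v_1,v_3] = [v_1,v_3] − [v_0,v_3] + [v_0,v_1],
  ∂[v_0,v_2,v_6] = [v_2,v_6] − [v_0,v_6] + [v_0,v_2].
The resulting 18×12 matrix has rank 12, and its Smith normal form has invariant factors (1,1,1,1,1,1,1,1,1,1,1,2).

Computing H_k = (kernel of ∂_k) / (image of ∂_{k+1}):

  H_0: rank C_0 − rank ∂_1 = 7 − 6 = 1, and the invariant factors of ∂_1 are all 1, so H_0 ≅ Z.
  H_1: rank ker ∂_1 − rank ∂_2 = (18 − 6) − 12 = 0, and ∂_2 has invariant factor 2 > 1, so H_1 ≅ Z/2.
  H_2: rank ker ∂_2 − rank ∂_3 = (12 − 12) − 0 = 0, and there is no ∂_3, so H_2 ≅ 0.

H_0 = Z,  H_1 = Z/2,  H_2 = 0.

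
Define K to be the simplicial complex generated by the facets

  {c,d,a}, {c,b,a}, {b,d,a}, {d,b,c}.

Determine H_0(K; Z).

K has 4 vertices, 6 edges, 4 triangles.
rank ∂_0 = 0, rank ∂_1 = 3 ⇒ b_0 = 4 − 0 − 3 = 1; all invariant factors of ∂_1 are 1 so no torsion. So H_0 = Z.

H_0 = Z.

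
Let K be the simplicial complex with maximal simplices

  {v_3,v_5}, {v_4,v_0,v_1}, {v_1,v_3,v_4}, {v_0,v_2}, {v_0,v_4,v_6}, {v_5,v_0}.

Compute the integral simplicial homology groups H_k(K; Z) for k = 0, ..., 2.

H_0 = Z,  H_1 = Z,  H_2 = 0.

Order the vertices as v_0 < v_1 < v_2 < v_3 < v_4 < v_5 < v_6. Listing each simplex with vertices in this order, K has dimension 2 with simplices:

  0-simplices (7): [v_0], [v_1], [v_2], [v_3], [v_4], [v_5], [v_6]
  1-simplices (10): [v_0,v_1], [v_0,v_2], [v_0,v_4], [v_0,v_5], [v_0,v_6], [v_1,v_3], [v_1,v_4], [v_3,v_4], [v_3,v_5], [v_4,v_6]
  2-simplices (3): [v_0,v_1,v_4], [v_0,v_4,v_6], [v_1,v_3,v_4]

giving chain groups C_0 ≅ Z^7, C_1 ≅ Z^10, C_2 ≅ Z^3.

Boundary ∂_1: C_1 → C_0 sends each edge [p,q] (with p < q) to q − p.
As a 7×10 matrix over Z this has rank 6, with invariant factors (1,1,1,1,1,1).

Boundary ∂_2: C_2 → C_1 acts by ∂[p,q,r] = [q,r] − [p,r] + [p,q]. For instance
  ∂[v_0,v_4,v_6] = [v_4,v_6] − [v_0,v_6] + [v_0,v_4],
  ∂[v_0,v_1,v_4] = [v_1,v_4] − [v_0,v_4] + [v_0,v_1].
This gives a 10×3 integer matrix of rank 3; reducing to Smith normal form yields diagonal entries (1,1,1).

Computing H_k = (kernel of ∂_k) / (image of ∂_{k+1}):

  H_0: rank C_0 − rank ∂_1 = 7 − 6 = 1, and the invariant factors of ∂_1 are all 1, so H_0 ≅ Z.
  H_1: rank ker ∂_1 − rank ∂_2 = (10 − 6) − 3 = 1, and the invariant factors of ∂_2 are all 1, so H_1 ≅ Z.
  H_2: rank ker ∂_2 − rank ∂_3 = (3 − 3) − 0 = 0, and there is no ∂_3, so H_2 ≅ 0.

As a check, the Euler characteristic is 7 − 10 + 3 = 0, which agrees with 1 − 1 + 0 = 0.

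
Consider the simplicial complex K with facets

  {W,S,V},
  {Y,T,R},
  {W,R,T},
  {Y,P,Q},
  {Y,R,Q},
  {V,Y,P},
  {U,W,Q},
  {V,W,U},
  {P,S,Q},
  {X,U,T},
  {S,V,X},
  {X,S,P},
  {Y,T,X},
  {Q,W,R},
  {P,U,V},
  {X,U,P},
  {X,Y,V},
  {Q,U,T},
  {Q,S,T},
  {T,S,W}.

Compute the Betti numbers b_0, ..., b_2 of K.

b_0 = 1, b_1 = 1, b_2 = 0.

K has 10 vertices, 30 edges, 20 triangles.
rank ∂_0 = 0, rank ∂_1 = 9 ⇒ b_0 = 10 − 0 − 9 = 1; all invariant factors of ∂_1 are 1 so no torsion. So H_0 ≅ Z.
rank ∂_1 = 9, rank ∂_2 = 20 ⇒ b_1 = 30 − 9 − 20 = 1; ∂_2 has invariant factor(s) [2] giving torsion. So H_1 ≅ Z ⊕ Z/2Z.
rank ∂_2 = 20, rank ∂_3 = 0 ⇒ b_2 = 20 − 20 − 0 = 0. So H_2 ≅ 0.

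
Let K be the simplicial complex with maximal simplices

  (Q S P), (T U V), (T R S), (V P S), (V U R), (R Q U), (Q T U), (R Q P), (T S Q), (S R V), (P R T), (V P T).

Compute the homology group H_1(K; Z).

Take the total order P < Q < R < S < T < U < V on the vertex set. Then K (dimension 2) consists of the simplices:

  0-simplices (7): P, Q, R, S, T, U, V
  1-simplices (18): PQ, PR, PS, PT, PV, QR, QS, QT, QU, RS, RT, RU, RV, ST, SV, TU, TV, UV
  2-simplices (12): PQR, PQS, PRT, PSV, PTV, QRU, QST, QTU, RST, RSV, RUV, TUV

Hence C_0 ≅ Z^7, C_1 ≅ Z^18, C_2 ≅ Z^12.

∂_1: C_1 → C_0 maps an edge to its endpoints' difference, ∂[p,q] = q − p.
This gives a 7×18 integer matrix of rank 6; reducing to Smith normal form yields diagonal entries (1,1,1,1,1,1).

Boundary ∂_2: C_2 → C_1 acts by ∂[p,q,r] = [q,r] − [p,r] + [p,q]. For instance
  ∂PQR = QR − PR + PQ,
  ∂PQS = QS − PS + PQ.
As a 18×12 matrix over Z this has rank 12, with invariant factors (1,1,1,1,1,1,1,1,1,1,1,2).

Now H_k = ker ∂_k / im ∂_{k+1}, so:

  H_1: rank ker ∂_1 − rank ∂_2 = (18 − 6) − 12 = 0, and ∂_2 has invariant factor 2 > 1, so H_1 = Z/2.

(K is a triangulation of the real projective plane RP^2.)

H_1 = Z/2.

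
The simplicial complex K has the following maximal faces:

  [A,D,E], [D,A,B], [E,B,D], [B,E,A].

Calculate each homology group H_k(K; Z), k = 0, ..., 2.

Fix the vertex order A < B < D < E and write every simplex with vertices in increasing order. Then dim K = 2 and the simplices of K are:

  0-simplices (4): A, B, D, E
  1-simplices (6): AB, AD, AE, BD, BE, DE
  2-simplices (4): ABD, ABE, ADE, BDE

so the chain groups are C_0 ≅ Z^4, C_1 ≅ Z^6, C_2 ≅ Z^4.

The boundary map ∂_1: C_1 → C_0 is given by ∂[p,q] = [q] − [p]. For instance
  ∂AD = D − A.
The resulting 4×6 matrix has rank 3, and its Smith normal form has invariant factors (1,1,1).

Boundary ∂_2: C_2 → C_1 maps a triangle to the signed sum of its edges. For instance
  ∂ABE = BE − AE + AB,
  ∂ADE = DE − AE + AD.
The resulting 6×4 matrix has rank 3, and its Smith normal form has invariant factors (1,1,1).

Computing H_k = (kernel of ∂_k) / (image of ∂_{k+1}):

  H_0: rank C_0 − rank ∂_1 = 4 − 3 = 1, and the invariant factors of ∂_1 are all 1, so H_0 = Z.
  H_1: rank ker ∂_1 − rank ∂_2 = (6 − 3) − 3 = 0, and the invariant factors of ∂_2 are all 1, so H_1 = 0.
  H_2: rank ker ∂_2 − rank ∂_3 = (4 − 3) − 0 = 1, and there is no ∂_3, so H_2 = Z.

As a check, the Euler characteristic is 4 − 6 + 4 = 2, which agrees with 1 − 0 + 1 = 2.

H_0 ≅ Z,  H_1 = 0,  H_2 ≅ Z.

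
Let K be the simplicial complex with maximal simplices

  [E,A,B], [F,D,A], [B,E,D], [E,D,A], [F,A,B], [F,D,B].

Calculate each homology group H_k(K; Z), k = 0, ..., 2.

H_0 ≅ Z,  H_1 = 0,  H_2 ≅ Z.

We work with the vertex ordering A < B < D < E < F. The simplices of K, each written with vertices in increasing order, are:

  0-simplices (5): A, B, D, E, F
  1-simplices (9): AB, AD, AE, AF, BD, BE, BF, DE, DF
  2-simplices (6): ABE, ABF, ADE, ADF, BDE, BDF

so the chain groups are C_0 ≅ Z^5, C_1 ≅ Z^9, C_2 ≅ Z^6.

∂_1: C_1 → C_0 maps an edge to its endpoints' difference, ∂[p,q] = q − p.
The 5×9 boundary matrix has rank 4 and Smith normal form diag(1,1,1,1).

∂_2: C_2 → C_1 sends each 2-simplex [p,q,r] to [q,r] − [p,r] + [p,q]. For instance
  ∂BDE = DE − BE + BD,
  ∂BDF = DF − BF + BD.
As a 9×6 matrix over Z this has rank 5, with invariant factors (1,1,1,1,1).

Reading off H_k = ker ∂_k / im ∂_{k+1}:

  H_0: rank C_0 − rank ∂_1 = 5 − 4 = 1, and the invariant factors of ∂_1 are all 1, so H_0 ≅ Z.
  H_1: rank ker ∂_1 − rank ∂_2 = (9 − 4) − 5 = 0, and the invariant factors of ∂_2 are all 1, so H_1 ≅ 0.
  H_2: rank ker ∂_2 − rank ∂_3 = (6 − 5) − 0 = 1, and there is no ∂_3, so H_2 ≅ Z.

As a check, the Euler characteristic is 5 − 9 + 6 = 2, which agrees with 1 − 0 + 1 = 2.
(K is a triangulation of the 2-sphere S^2.)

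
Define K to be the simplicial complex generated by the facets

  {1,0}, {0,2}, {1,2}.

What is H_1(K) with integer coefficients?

Fix the vertex order 0 < 1 < 2 and write every simplex with vertices in increasing order. Then dim K = 1 and the simplices of K are:

  0-simplices (3): [0], [1], [2]
  1-simplices (3): [0,1], [0,2], [1,2]

so the chain groups are C_0 ≅ Z^3, C_1 ≅ Z^3.

Boundary ∂_1: C_1 → C_0 sends each edge [p,q] (with p < q) to q − p.
This gives a 3×3 integer matrix of rank 2; reducing to Smith normal form yields diagonal entries (1,1).

From H_k ≅ ker(∂_k) / im(∂_{k+1}) we obtain:

  H_1: rank ker ∂_1 − rank ∂_2 = (3 − 2) − 0 = 1, and there is no ∂_2, so H_1 = Z.

H_1 = Z.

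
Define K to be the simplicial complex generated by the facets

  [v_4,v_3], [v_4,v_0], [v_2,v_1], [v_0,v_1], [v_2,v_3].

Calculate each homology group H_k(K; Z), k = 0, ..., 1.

H_0 = Z,  H_1 = Z.

We work with the vertex ordering v_0 < v_1 < v_2 < v_3 < v_4. The simplices of K, each written with vertices in increasing order, are:

  0-simplices (5): [v_0], [v_1], [v_2], [v_3], [v_4]
  1-simplices (5): [v_0,v_1], [v_0,v_4], [v_1,v_2], [v_2,v_3], [v_3,v_4]

Hence C_0 ≅ Z^5, C_1 ≅ Z^5.

The boundary map ∂_1: C_1 → C_0 sends each edge [p,q] (with p < q) to q − p. For instance
  ∂[v_1,v_2] = [v_2] − [v_1].
The resulting 5×5 matrix has rank 4, and its Smith normal form has invariant factors (1,1,1,1).

Reading off H_k = ker ∂_k / im ∂_{k+1}:

  H_0: rank C_0 − rank ∂_1 = 5 − 4 = 1, and the invariant factors of ∂_1 are all 1, so H_0 ≅ Z.
  H_1: rank ker ∂_1 − rank ∂_2 = (5 − 4) − 0 = 1, and there is no ∂_2, so H_1 ≅ Z.

As a check, the Euler characteristic is 5 − 5 = 0, which agrees with 1 − 1 = 0.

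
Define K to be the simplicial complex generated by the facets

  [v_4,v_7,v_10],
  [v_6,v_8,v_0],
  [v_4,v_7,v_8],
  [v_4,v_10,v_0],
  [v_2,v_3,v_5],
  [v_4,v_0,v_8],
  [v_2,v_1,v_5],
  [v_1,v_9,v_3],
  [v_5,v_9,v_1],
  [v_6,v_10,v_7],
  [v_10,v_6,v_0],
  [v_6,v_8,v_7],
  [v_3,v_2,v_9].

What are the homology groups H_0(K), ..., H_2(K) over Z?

H_0 ≅ Z^2,  H_1 ≅ Z,  H_2 ≅ Z.

Order the vertices as v_0 < v_1 < v_2 < v_3 < v_4 < v_5 < v_6 < v_7 < v_8 < v_9 < v_10. Listing each simplex with vertices in this order, K has dimension 2 with simplices:

  0-simplices (11): [v_0], [v_1], [v_2], [v_3], [v_4], [v_5], [v_6], [v_7], [v_8], [v_9], [v_10]
  1-simplices (22): (22 of them)
  2-simplices (13): (13 of them)

so the chain groups are C_0 ≅ Z^11, C_1 ≅ Z^22, C_2 ≅ Z^13.

∂_1: C_1 → C_0 maps an edge to its endpoints' difference, ∂[p,q] = q − p. For instance
  ∂[v_4,v_8] = [v_8] − [v_4].
As a 11×22 matrix over Z this has rank 9, with invariant factors (1,1,1,1,1,1,1,1,1).

Boundary ∂_2: C_2 → C_1 maps a triangle to the signed sum of its edges. For instance
  ∂[v_1,v_3,v_9] = [v_3,v_9] − [v_1,v_9] + [v_1,v_3],
  ∂[v_4,v_7,v_8] = [v_7,v_8] − [v_4,v_8] + [v_4,v_7].
The 22×13 boundary matrix has rank 12 and Smith normal form diag(1,1,1,1,1,1,1,1,1,1,1,1).

From H_k ≅ ker(∂_k) / im(∂_{k+1}) we obtain:

  H_0: rank C_0 − rank ∂_1 = 11 − 9 = 2, and the invariant factors of ∂_1 are all 1, so H_0 = Z^2.
  H_1: rank ker ∂_1 − rank ∂_2 = (22 − 9) − 12 = 1, and the invariant factors of ∂_2 are all 1, so H_1 = Z.
  H_2: rank ker ∂_2 − rank ∂_3 = (13 − 12) − 0 = 1, and there is no ∂_3, so H_2 = Z.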